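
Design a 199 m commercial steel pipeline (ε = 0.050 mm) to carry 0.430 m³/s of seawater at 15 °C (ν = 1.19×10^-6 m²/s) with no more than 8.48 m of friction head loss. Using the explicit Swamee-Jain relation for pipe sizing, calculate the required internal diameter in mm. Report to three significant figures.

Swamee-Jain (Type III): D = 0.66·[ε^1.25·(LQ²/(gh_f))^4.75 + ν·Q^9.4·(L/(gh_f))^5.2]^0.04
LQ²/(gh_f) = 0.4423; L/(gh_f) = 2.392
Term 1 = ε^1.25·(…)^4.75 = 8.73×10^-8; Term 2 = ν·Q^9.4·(…)^5.2 = 3.98×10^-8
D = 0.66·(8.73×10^-8 + 3.98×10^-8)^0.04 = 0.3497 m = 350 mm
Check: V = 4.48 m/s, Re = 1.32×10^6, f = 0.01385, h_f = 8.05 m ≈ 8.48 m ✓

D ≈ 350 mm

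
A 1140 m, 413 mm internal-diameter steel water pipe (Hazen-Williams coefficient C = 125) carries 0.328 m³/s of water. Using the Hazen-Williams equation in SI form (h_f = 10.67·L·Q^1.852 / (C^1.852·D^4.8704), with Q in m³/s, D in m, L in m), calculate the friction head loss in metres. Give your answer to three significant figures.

h_f ≈ 15.0 m

h_f = 10.67·1140·0.328^1.852 / (125^1.852·0.413^4.8704) = 14.98 m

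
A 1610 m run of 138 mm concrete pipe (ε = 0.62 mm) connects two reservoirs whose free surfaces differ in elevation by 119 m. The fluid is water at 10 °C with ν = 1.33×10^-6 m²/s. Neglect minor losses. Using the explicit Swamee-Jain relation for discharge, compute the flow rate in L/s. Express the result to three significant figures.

Q ≈ 38.8 L/s

Swamee-Jain (Type II): Q = -0.965·√(gD⁵h_f/L)·ln[ε/(3.7D) + √(3.17ν²L/(gD³h_f))]
√(gD⁵h_f/L) = √(9.81·0.138⁵·119/1610) = 0.006024
ε/(3.7D) = 0.00121; √(3.17ν²L/(gD³h_f)) = 5.42×10^-5
Q = -0.965·0.006024·ln(0.001269) = 0.03877 m³/s
Check: V = 2.59 m/s, Re = 2.69×10^5, f = 0.02994, h_f = 120 m ≈ 119 m ✓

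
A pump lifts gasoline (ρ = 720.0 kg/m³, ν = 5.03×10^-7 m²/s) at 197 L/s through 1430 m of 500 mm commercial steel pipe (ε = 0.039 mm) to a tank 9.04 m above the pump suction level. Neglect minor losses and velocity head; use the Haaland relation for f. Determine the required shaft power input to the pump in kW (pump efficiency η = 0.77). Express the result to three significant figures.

V = 4Q/(πD²) = 1.003 m/s; Re = 9.97×10^5; ε/D = 7.80×10^-5; f = 0.01299
h_f = f(L/D)V²/2g = 1.906 m
Total head H = z + h_f = 9.04 + 1.906 = 10.95 m
P_hyd = ρgQH = 720.0·9.81·0.197·10.95 = 15.23 kW
P_shaft = P_hyd/η = 15.23/0.77 = 19.78 kW

P_shaft ≈ 19.8 kW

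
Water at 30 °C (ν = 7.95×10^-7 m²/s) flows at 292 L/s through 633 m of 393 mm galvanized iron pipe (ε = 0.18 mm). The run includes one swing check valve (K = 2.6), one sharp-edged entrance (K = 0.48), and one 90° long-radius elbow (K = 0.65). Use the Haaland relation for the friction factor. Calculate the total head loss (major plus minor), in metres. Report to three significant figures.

H_L ≈ 9.10 m

V = 4Q/(πD²) = 2.407 m/s; V²/2g = 0.2953 m
Re = 1.19×10^6, ε/D = 4.58×10^-4 → f = 0.01680 (Haaland)
Major: h_f = f(L/D)·V²/2g = 0.01680·1611·0.2953 = 7.994 m
Minor: ΣK = 3.73; h_m = ΣK·V²/2g = 1.102 m
Total H_L = 7.994 + 1.102 = 9.096 m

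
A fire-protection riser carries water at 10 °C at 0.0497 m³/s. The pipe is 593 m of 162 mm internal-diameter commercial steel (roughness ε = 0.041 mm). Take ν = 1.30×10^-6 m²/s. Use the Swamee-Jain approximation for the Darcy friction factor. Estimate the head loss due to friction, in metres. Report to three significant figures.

V = 4Q/(πD²) = 4·0.0497/(π·0.162²) = 2.411 m/s
Re = VD/ν = 2.411·0.162/1.30×10^-6 = 3.00×10^5 → turbulent
ε/D = 0.041/162 = 2.53×10^-4
Swamee-Jain: f = 0.01672
h_f = f(L/D)V²/(2g) = 0.01672·(593/0.162)·2.411²/(2·9.81) = 18.13 m

h_f ≈ 18.1 m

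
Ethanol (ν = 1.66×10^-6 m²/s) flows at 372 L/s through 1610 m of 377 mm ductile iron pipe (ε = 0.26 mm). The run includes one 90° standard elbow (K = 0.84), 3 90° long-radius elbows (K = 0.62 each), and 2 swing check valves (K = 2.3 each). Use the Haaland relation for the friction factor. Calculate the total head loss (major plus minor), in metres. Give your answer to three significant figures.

V = 4Q/(πD²) = 3.333 m/s; V²/2g = 0.5660 m
Re = 7.57×10^5, ε/D = 6.90×10^-4 → f = 0.01847 (Haaland)
Major: h_f = f(L/D)·V²/2g = 0.01847·4271·0.5660 = 44.64 m
Minor: ΣK = 7.30; h_m = ΣK·V²/2g = 4.132 m
Total H_L = 44.64 + 4.132 = 48.77 m

H_L ≈ 48.8 m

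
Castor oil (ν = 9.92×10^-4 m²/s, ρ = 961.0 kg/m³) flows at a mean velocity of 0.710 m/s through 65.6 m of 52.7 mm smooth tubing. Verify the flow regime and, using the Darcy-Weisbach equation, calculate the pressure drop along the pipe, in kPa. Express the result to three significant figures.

Δp ≈ 512 kPa

Re = VD/ν = 0.710·0.05270/9.92×10^-4 = 37.7 → laminar (Re < 2300)
f = 64/Re = 1.697
h_f = f(L/D)V²/(2g) = 1.697·(65.6/0.05270)·0.710²/(2·9.81) = 54.27 m
Δp = ρg·h_f = 961.0·9.81·54.27 = 511.6 kPa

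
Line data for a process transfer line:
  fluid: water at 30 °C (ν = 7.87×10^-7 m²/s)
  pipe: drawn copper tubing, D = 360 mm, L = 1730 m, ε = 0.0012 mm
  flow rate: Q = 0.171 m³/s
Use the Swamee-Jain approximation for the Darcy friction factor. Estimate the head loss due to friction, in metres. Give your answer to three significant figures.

h_f ≈ 8.44 m

V = 4Q/(πD²) = 4·0.171/(π·0.360²) = 1.680 m/s
Re = VD/ν = 1.680·0.360/7.87×10^-7 = 7.68×10^5 → turbulent
ε/D = 0.0012/360 = 3.33×10^-6
Swamee-Jain: f = 0.01221
h_f = f(L/D)V²/(2g) = 0.01221·(1730/0.360)·1.680²/(2·9.81) = 8.441 m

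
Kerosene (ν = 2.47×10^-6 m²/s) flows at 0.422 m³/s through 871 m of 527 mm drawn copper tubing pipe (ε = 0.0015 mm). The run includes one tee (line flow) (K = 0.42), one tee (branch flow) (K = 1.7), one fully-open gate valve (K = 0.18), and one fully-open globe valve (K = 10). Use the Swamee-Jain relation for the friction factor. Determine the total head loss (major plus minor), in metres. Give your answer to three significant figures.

V = 4Q/(πD²) = 1.935 m/s; V²/2g = 0.1908 m
Re = 4.13×10^5, ε/D = 2.85×10^-6 → f = 0.01359 (Swamee-Jain)
Major: h_f = f(L/D)·V²/2g = 0.01359·1653·0.1908 = 4.286 m
Minor: ΣK = 12.3; h_m = ΣK·V²/2g = 2.346 m
Total H_L = 4.286 + 2.346 = 6.632 m

H_L ≈ 6.63 m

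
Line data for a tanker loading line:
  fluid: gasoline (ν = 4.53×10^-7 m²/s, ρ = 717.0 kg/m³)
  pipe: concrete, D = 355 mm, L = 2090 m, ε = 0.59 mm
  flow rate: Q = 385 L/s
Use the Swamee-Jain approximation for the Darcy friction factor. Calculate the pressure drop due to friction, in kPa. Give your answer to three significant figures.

V = 4Q/(πD²) = 4·0.385/(π·0.355²) = 3.890 m/s
Re = VD/ν = 3.890·0.355/4.53×10^-7 = 3.05×10^6 → turbulent
ε/D = 0.59/355 = 0.00166
Swamee-Jain: f = 0.02242
h_f = f(L/D)V²/(2g) = 0.02242·(2090/0.355)·3.890²/(2·9.81) = 101.8 m
Δp = ρg·h_f = 717.0·9.81·101.8 = 715.8 kPa

Δp ≈ 716 kPa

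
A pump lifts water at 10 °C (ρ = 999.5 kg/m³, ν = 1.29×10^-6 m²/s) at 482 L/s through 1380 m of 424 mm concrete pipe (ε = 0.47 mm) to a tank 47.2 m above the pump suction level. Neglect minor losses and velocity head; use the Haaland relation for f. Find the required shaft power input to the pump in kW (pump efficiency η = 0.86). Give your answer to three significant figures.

V = 4Q/(πD²) = 3.414 m/s; Re = 1.12×10^6; ε/D = 0.00111; f = 0.02040
h_f = f(L/D)V²/2g = 39.43 m
Total head H = z + h_f = 47.2 + 39.43 = 86.63 m
P_hyd = ρgQH = 999.5·9.81·0.482·86.63 = 409.4 kW
P_shaft = P_hyd/η = 409.4/0.86 = 476.1 kW

P_shaft ≈ 476 kW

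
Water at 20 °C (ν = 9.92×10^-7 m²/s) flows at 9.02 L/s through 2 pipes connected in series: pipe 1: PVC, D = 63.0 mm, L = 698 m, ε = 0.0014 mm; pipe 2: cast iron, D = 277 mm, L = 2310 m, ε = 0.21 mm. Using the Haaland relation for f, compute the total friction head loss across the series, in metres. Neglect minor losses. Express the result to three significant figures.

H ≈ 75.4 m

Pipe 1: V = 2.894 m/s, Re = 1.84×10^5, ε/D = 2.22×10^-5, f = 0.01589, h_1 = f(L/D)V²/2g = 75.13 m
Pipe 2: V = 0.1497 m/s, Re = 4.18×10^4, ε/D = 7.58×10^-4, f = 0.02369, h_2 = f(L/D)V²/2g = 0.2255 m
Series → Q common, losses add: H = Σh = 75.35 m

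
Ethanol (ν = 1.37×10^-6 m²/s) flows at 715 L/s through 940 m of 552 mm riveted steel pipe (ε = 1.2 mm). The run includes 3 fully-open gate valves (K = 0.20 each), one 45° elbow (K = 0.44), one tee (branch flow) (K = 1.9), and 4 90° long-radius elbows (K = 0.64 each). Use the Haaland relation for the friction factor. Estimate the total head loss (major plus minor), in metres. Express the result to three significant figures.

V = 4Q/(πD²) = 2.988 m/s; V²/2g = 0.4550 m
Re = 1.20×10^6, ε/D = 0.00217 → f = 0.02412 (Haaland)
Major: h_f = f(L/D)·V²/2g = 0.02412·1703·0.4550 = 18.69 m
Minor: ΣK = 5.50; h_m = ΣK·V²/2g = 2.502 m
Total H_L = 18.69 + 2.502 = 21.19 m

H_L ≈ 21.2 m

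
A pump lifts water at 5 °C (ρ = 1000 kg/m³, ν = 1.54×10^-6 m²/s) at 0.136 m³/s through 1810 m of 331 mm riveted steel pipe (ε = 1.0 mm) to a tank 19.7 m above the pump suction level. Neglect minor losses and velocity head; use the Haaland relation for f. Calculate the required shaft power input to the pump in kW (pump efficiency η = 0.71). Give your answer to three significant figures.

P_shaft ≈ 71.9 kW

V = 4Q/(πD²) = 1.580 m/s; Re = 3.40×10^5; ε/D = 0.00302; f = 0.02663
h_f = f(L/D)V²/2g = 18.54 m
Total head H = z + h_f = 19.7 + 18.54 = 38.24 m
P_hyd = ρgQH = 1000·9.81·0.136·38.24 = 51.01 kW
P_shaft = P_hyd/η = 51.01/0.71 = 71.85 kW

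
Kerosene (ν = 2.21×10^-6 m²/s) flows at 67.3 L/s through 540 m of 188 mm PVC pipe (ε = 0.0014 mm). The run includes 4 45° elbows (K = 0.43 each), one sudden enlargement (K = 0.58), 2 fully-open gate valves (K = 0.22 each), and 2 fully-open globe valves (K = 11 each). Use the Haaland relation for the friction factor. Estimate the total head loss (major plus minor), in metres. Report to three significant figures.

H_L ≈ 20.7 m

V = 4Q/(πD²) = 2.424 m/s; V²/2g = 0.2996 m
Re = 2.06×10^5, ε/D = 7.45×10^-6 → f = 0.01545 (Haaland)
Major: h_f = f(L/D)·V²/2g = 0.01545·2872·0.2996 = 13.30 m
Minor: ΣK = 24.7; h_m = ΣK·V²/2g = 7.412 m
Total H_L = 13.30 + 7.412 = 20.71 m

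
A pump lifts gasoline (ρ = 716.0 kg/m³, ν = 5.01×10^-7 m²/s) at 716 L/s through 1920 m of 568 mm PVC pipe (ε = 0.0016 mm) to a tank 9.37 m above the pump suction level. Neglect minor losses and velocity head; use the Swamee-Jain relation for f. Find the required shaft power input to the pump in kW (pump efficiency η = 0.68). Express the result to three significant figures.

P_shaft ≈ 169 kW

V = 4Q/(πD²) = 2.826 m/s; Re = 3.20×10^6; ε/D = 2.82×10^-6; f = 0.009777
h_f = f(L/D)V²/2g = 13.45 m
Total head H = z + h_f = 9.37 + 13.45 = 22.82 m
P_hyd = ρgQH = 716.0·9.81·0.716·22.82 = 114.8 kW
P_shaft = P_hyd/η = 114.8/0.68 = 168.8 kW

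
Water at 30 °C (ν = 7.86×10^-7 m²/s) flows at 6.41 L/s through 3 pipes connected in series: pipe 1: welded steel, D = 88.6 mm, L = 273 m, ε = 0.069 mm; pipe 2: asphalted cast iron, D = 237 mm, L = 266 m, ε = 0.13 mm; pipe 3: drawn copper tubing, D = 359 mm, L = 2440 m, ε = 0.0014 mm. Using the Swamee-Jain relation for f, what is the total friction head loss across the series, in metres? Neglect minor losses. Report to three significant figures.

Pipe 1: V = 1.040 m/s, Re = 1.17×10^5, ε/D = 7.79×10^-4, f = 0.02120, h_1 = f(L/D)V²/2g = 3.598 m
Pipe 2: V = 0.1453 m/s, Re = 4.38×10^4, ε/D = 5.49×10^-4, f = 0.02330, h_2 = f(L/D)V²/2g = 0.02813 m
Pipe 3: V = 0.06333 m/s, Re = 2.89×10^4, ε/D = 3.90×10^-6, f = 0.02359, h_3 = f(L/D)V²/2g = 0.03277 m
Series → Q common, losses add: H = Σh = 3.659 m

H ≈ 3.66 m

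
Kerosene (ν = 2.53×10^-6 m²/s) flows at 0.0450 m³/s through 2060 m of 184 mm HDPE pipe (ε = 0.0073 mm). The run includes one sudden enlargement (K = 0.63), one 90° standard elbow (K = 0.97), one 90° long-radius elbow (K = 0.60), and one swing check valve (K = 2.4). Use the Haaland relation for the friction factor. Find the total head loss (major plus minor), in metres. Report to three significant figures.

H_L ≈ 28.9 m

V = 4Q/(πD²) = 1.692 m/s; V²/2g = 0.1460 m
Re = 1.23×10^5, ε/D = 3.97×10^-5 → f = 0.01726 (Haaland)
Major: h_f = f(L/D)·V²/2g = 0.01726·11196·0.1460 = 28.21 m
Minor: ΣK = 4.60; h_m = ΣK·V²/2g = 0.6715 m
Total H_L = 28.21 + 0.6715 = 28.88 m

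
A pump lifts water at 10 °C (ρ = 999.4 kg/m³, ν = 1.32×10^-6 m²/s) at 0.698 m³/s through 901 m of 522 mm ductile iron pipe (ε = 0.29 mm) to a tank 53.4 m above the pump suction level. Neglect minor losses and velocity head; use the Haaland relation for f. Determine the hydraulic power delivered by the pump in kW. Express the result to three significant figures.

P_hyd ≈ 477 kW

V = 4Q/(πD²) = 3.262 m/s; Re = 1.29×10^6; ε/D = 5.56×10^-4; f = 0.01745
h_f = f(L/D)V²/2g = 16.33 m
Total head H = z + h_f = 53.4 + 16.33 = 69.73 m
P_hyd = ρgQH = 999.4·9.81·0.698·69.73 = 477.2 kW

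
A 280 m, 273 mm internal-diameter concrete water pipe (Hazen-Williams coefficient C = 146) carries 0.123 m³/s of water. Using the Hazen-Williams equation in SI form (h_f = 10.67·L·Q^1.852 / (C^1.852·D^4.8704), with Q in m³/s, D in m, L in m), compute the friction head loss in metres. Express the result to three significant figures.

h_f ≈ 3.37 m

h_f = 10.67·280·0.123^1.852 / (146^1.852·0.273^4.8704) = 3.369 m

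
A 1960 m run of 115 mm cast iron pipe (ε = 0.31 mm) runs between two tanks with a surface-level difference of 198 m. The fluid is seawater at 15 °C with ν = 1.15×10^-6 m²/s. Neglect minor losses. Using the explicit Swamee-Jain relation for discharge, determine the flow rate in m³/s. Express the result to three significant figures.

Q ≈ 0.0308 m³/s

Swamee-Jain (Type II): Q = -0.965·√(gD⁵h_f/L)·ln[ε/(3.7D) + √(3.17ν²L/(gD³h_f))]
√(gD⁵h_f/L) = √(9.81·0.115⁵·198/1960) = 0.004465
ε/(3.7D) = 7.29×10^-4; √(3.17ν²L/(gD³h_f)) = 5.27×10^-5
Q = -0.965·0.004465·ln(7.813×10^-4) = 0.03082 m³/s
Check: V = 2.97 m/s, Re = 2.97×10^5, f = 0.02604, h_f = 199 m ≈ 198 m ✓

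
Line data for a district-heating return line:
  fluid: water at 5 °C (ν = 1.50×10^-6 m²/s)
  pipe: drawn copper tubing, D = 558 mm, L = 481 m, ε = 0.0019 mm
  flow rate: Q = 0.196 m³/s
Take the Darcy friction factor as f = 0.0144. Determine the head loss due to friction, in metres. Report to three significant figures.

V = 4Q/(πD²) = 4·0.196/(π·0.558²) = 0.8015 m/s
h_f = f(L/D)V²/(2g) = 0.01440·(481/0.558)·0.8015²/(2·9.81) = 0.4064 m

h_f ≈ 0.406 m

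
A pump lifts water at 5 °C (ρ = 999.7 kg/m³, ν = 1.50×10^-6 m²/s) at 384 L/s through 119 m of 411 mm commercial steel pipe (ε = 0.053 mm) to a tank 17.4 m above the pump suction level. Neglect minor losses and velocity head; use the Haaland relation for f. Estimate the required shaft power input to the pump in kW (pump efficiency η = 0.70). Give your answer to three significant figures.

V = 4Q/(πD²) = 2.894 m/s; Re = 7.93×10^5; ε/D = 1.29×10^-4; f = 0.01397
h_f = f(L/D)V²/2g = 1.728 m
Total head H = z + h_f = 17.4 + 1.728 = 19.13 m
P_hyd = ρgQH = 999.7·9.81·0.384·19.13 = 72.03 kW
P_shaft = P_hyd/η = 72.03/0.70 = 102.9 kW

P_shaft ≈ 103 kW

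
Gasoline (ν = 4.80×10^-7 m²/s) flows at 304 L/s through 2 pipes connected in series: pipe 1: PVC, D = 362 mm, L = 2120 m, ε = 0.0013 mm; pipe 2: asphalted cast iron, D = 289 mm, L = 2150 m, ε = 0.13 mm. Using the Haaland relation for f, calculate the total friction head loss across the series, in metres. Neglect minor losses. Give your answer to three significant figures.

H ≈ 161 m

Pipe 1: V = 2.954 m/s, Re = 2.23×10^6, ε/D = 3.59×10^-6, f = 0.01028, h_1 = f(L/D)V²/2g = 26.76 m
Pipe 2: V = 4.634 m/s, Re = 2.79×10^6, ε/D = 4.50×10^-4, f = 0.01652, h_2 = f(L/D)V²/2g = 134.5 m
Series → Q common, losses add: H = Σh = 161.3 m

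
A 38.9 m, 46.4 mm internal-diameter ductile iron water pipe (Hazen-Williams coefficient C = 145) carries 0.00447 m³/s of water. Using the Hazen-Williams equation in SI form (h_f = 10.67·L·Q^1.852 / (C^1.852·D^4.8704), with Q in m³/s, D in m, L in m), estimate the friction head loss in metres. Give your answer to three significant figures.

h_f ≈ 5.73 m

h_f = 10.67·38.9·0.00447^1.852 / (145^1.852·0.0464^4.8704) = 5.731 m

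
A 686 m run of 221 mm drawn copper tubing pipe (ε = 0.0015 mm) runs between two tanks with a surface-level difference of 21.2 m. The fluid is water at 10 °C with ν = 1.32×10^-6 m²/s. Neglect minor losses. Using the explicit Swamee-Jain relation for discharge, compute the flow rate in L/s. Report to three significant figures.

Q ≈ 123 L/s

Swamee-Jain (Type II): Q = -0.965·√(gD⁵h_f/L)·ln[ε/(3.7D) + √(3.17ν²L/(gD³h_f))]
√(gD⁵h_f/L) = √(9.81·0.221⁵·21.2/686) = 0.01264
ε/(3.7D) = 1.83×10^-6; √(3.17ν²L/(gD³h_f)) = 4.11×10^-5
Q = -0.965·0.01264·ln(4.292×10^-5) = 0.1227 m³/s
Check: V = 3.20 m/s, Re = 5.35×10^5, f = 0.01305, h_f = 21.1 m ≈ 21.2 m ✓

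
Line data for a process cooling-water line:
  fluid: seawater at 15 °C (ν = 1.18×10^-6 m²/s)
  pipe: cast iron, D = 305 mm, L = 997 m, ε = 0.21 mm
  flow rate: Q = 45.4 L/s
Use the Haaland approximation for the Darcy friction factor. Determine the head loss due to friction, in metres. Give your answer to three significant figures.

h_f ≈ 1.28 m

V = 4Q/(πD²) = 4·0.0454/(π·0.305²) = 0.6214 m/s
Re = VD/ν = 0.6214·0.305/1.18×10^-6 = 1.61×10^5 → turbulent
ε/D = 0.21/305 = 6.89×10^-4
Haaland: f = 0.01990
h_f = f(L/D)V²/(2g) = 0.01990·(997/0.305)·0.6214²/(2·9.81) = 1.280 m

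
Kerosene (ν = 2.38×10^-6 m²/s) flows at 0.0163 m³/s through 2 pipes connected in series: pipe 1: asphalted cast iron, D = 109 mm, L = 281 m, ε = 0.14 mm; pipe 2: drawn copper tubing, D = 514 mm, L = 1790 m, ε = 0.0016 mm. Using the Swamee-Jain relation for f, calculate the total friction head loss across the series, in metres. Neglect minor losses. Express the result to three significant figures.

Pipe 1: V = 1.747 m/s, Re = 8.00×10^4, ε/D = 0.00128, f = 0.02374, h_1 = f(L/D)V²/2g = 9.520 m
Pipe 2: V = 0.07855 m/s, Re = 1.70×10^4, ε/D = 3.11×10^-6, f = 0.02692, h_2 = f(L/D)V²/2g = 0.02949 m
Series → Q common, losses add: H = Σh = 9.549 m

H ≈ 9.55 m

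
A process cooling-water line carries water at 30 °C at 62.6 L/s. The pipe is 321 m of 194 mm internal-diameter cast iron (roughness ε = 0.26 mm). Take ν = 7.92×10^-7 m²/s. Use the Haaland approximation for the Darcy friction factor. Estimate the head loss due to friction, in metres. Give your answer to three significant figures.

h_f ≈ 8.16 m

V = 4Q/(πD²) = 4·0.0626/(π·0.194²) = 2.118 m/s
Re = VD/ν = 2.118·0.194/7.92×10^-7 = 5.19×10^5 → turbulent
ε/D = 0.26/194 = 0.00134
Haaland: f = 0.02157
h_f = f(L/D)V²/(2g) = 0.02157·(321/0.194)·2.118²/(2·9.81) = 8.157 m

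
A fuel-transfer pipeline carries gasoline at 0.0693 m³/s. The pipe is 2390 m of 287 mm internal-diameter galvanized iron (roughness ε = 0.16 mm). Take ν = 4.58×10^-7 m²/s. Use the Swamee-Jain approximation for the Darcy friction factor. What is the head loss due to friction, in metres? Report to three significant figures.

h_f ≈ 8.72 m

V = 4Q/(πD²) = 4·0.0693/(π·0.287²) = 1.071 m/s
Re = VD/ν = 1.071·0.287/4.58×10^-7 = 6.71×10^5 → turbulent
ε/D = 0.16/287 = 5.57×10^-4
Swamee-Jain: f = 0.01791
h_f = f(L/D)V²/(2g) = 0.01791·(2390/0.287)·1.071²/(2·9.81) = 8.721 m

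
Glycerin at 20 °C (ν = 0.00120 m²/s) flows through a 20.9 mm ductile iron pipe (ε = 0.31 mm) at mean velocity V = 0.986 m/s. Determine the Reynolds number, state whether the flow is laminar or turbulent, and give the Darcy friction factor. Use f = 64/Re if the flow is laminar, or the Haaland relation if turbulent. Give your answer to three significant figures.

Re ≈ 17.2; laminar; f = 64/Re ≈ 3.73

Re = VD/ν = 0.9860·0.0209/0.00120 = 17.2
Re < 2300 → laminar → f = 64/Re = 3.727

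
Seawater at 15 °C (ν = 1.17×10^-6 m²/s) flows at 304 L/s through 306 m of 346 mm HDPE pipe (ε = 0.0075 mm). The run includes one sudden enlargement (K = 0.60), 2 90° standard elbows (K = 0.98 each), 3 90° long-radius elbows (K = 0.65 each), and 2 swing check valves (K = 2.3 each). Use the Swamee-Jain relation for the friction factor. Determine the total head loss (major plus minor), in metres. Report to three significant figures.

H_L ≈ 10.6 m

V = 4Q/(πD²) = 3.233 m/s; V²/2g = 0.5328 m
Re = 9.56×10^5, ε/D = 2.17×10^-5 → f = 0.01219 (Swamee-Jain)
Major: h_f = f(L/D)·V²/2g = 0.01219·884.4·0.5328 = 5.746 m
Minor: ΣK = 9.11; h_m = ΣK·V²/2g = 4.854 m
Total H_L = 5.746 + 4.854 = 10.60 m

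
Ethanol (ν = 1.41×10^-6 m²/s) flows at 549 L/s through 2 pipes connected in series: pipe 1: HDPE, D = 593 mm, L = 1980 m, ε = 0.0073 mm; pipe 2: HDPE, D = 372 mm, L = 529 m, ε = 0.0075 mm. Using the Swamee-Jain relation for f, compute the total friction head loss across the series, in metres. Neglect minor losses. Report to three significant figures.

Pipe 1: V = 1.988 m/s, Re = 8.36×10^5, ε/D = 1.23×10^-5, f = 0.01223, h_1 = f(L/D)V²/2g = 8.227 m
Pipe 2: V = 5.051 m/s, Re = 1.33×10^6, ε/D = 2.02×10^-5, f = 0.01163, h_2 = f(L/D)V²/2g = 21.51 m
Series → Q common, losses add: H = Σh = 29.73 m

H ≈ 29.7 m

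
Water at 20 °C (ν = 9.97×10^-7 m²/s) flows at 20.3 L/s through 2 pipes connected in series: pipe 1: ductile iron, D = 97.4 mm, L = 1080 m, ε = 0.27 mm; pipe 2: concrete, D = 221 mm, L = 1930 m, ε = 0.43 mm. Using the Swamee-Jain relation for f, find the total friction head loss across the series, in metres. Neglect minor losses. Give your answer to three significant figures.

Pipe 1: V = 2.725 m/s, Re = 2.66×10^5, ε/D = 0.00277, f = 0.02629, h_1 = f(L/D)V²/2g = 110.3 m
Pipe 2: V = 0.5292 m/s, Re = 1.17×10^5, ε/D = 0.00195, f = 0.02495, h_2 = f(L/D)V²/2g = 3.110 m
Series → Q common, losses add: H = Σh = 113.4 m

H ≈ 113 m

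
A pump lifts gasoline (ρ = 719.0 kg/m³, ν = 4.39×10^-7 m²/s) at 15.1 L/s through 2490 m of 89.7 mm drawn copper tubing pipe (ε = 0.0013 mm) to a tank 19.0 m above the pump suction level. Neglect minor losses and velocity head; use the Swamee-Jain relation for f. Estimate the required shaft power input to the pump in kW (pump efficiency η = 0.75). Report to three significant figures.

P_shaft ≈ 18.0 kW

V = 4Q/(πD²) = 2.389 m/s; Re = 4.88×10^5; ε/D = 1.45×10^-5; f = 0.01337
h_f = f(L/D)V²/2g = 108.0 m
Total head H = z + h_f = 19.0 + 108.0 = 127.0 m
P_hyd = ρgQH = 719.0·9.81·0.0151·127.0 = 13.53 kW
P_shaft = P_hyd/η = 13.53/0.75 = 18.04 kW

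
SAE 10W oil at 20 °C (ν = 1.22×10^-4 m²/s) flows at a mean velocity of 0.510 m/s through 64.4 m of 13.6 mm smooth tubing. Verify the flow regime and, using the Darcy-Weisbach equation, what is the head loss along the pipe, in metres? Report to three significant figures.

Re = VD/ν = 0.510·0.01360/1.22×10^-4 = 56.9 → laminar (Re < 2300)
f = 64/Re = 1.126
h_f = f(L/D)V²/(2g) = 1.126·(64.4/0.01360)·0.510²/(2·9.81) = 70.67 m

h_f ≈ 70.7 m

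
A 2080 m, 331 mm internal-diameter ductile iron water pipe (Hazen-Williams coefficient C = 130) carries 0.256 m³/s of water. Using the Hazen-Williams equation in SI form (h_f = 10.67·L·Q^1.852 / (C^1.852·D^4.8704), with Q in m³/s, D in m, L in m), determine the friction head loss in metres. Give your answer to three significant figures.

h_f = 10.67·2080·0.256^1.852 / (130^1.852·0.331^4.8704) = 47.19 m

h_f ≈ 47.2 m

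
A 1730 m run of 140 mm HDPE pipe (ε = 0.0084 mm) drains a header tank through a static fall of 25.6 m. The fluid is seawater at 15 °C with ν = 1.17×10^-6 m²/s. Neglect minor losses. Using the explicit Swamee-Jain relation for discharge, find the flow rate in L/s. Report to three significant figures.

Swamee-Jain (Type II): Q = -0.965·√(gD⁵h_f/L)·ln[ε/(3.7D) + √(3.17ν²L/(gD³h_f))]
√(gD⁵h_f/L) = √(9.81·0.140⁵·25.6/1730) = 0.002794
ε/(3.7D) = 1.62×10^-5; √(3.17ν²L/(gD³h_f)) = 1.04×10^-4
Q = -0.965·0.002794·ln(1.206×10^-4) = 0.02433 m³/s
Check: V = 1.58 m/s, Re = 1.89×10^5, f = 0.01622, h_f = 25.5 m ≈ 25.6 m ✓

Q ≈ 24.3 L/s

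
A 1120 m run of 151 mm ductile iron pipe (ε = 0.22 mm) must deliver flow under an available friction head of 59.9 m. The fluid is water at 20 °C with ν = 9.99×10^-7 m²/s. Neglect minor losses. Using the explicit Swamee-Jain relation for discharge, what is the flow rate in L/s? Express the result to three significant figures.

Swamee-Jain (Type II): Q = -0.965·√(gD⁵h_f/L)·ln[ε/(3.7D) + √(3.17ν²L/(gD³h_f))]
√(gD⁵h_f/L) = √(9.81·0.151⁵·59.9/1120) = 0.006418
ε/(3.7D) = 3.94×10^-4; √(3.17ν²L/(gD³h_f)) = 4.18×10^-5
Q = -0.965·0.006418·ln(4.356×10^-4) = 0.04793 m³/s
Check: V = 2.68 m/s, Re = 4.05×10^5, f = 0.02226, h_f = 60.3 m ≈ 59.9 m ✓

Q ≈ 47.9 L/s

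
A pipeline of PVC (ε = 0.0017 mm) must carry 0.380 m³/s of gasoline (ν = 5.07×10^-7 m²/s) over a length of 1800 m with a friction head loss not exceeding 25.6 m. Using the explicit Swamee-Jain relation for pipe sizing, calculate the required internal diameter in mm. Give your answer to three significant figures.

Swamee-Jain (Type III): D = 0.66·[ε^1.25·(LQ²/(gh_f))^4.75 + ν·Q^9.4·(L/(gh_f))^5.2]^0.04
LQ²/(gh_f) = 1.035; L/(gh_f) = 7.167
Term 1 = ε^1.25·(…)^4.75 = 7.23×10^-8; Term 2 = ν·Q^9.4·(…)^5.2 = 1.60×10^-6
D = 0.66·(7.23×10^-8 + 1.60×10^-6)^0.04 = 0.3876 m = 388 mm
Check: V = 3.22 m/s, Re = 2.46×10^6, f = 0.01022, h_f = 25.1 m ≈ 25.6 m ✓

D ≈ 388 mm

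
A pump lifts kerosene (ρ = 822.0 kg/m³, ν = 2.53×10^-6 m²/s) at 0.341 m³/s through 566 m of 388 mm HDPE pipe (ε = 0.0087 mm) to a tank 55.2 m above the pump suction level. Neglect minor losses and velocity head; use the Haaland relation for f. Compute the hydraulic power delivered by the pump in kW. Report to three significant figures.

V = 4Q/(πD²) = 2.884 m/s; Re = 4.42×10^5; ε/D = 2.24×10^-5; f = 0.01360
h_f = f(L/D)V²/2g = 8.410 m
Total head H = z + h_f = 55.2 + 8.410 = 63.61 m
P_hyd = ρgQH = 822.0·9.81·0.341·63.61 = 174.9 kW

P_hyd ≈ 175 kW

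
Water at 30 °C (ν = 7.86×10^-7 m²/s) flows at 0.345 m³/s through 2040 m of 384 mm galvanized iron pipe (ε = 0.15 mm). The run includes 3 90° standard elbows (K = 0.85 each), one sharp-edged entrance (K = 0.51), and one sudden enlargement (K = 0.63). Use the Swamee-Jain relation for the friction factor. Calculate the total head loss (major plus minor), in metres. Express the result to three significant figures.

H_L ≈ 40.9 m

V = 4Q/(πD²) = 2.979 m/s; V²/2g = 0.4523 m
Re = 1.46×10^6, ε/D = 3.91×10^-4 → f = 0.01632 (Swamee-Jain)
Major: h_f = f(L/D)·V²/2g = 0.01632·5312·0.4523 = 39.21 m
Minor: ΣK = 3.69; h_m = ΣK·V²/2g = 1.669 m
Total H_L = 39.21 + 1.669 = 40.88 m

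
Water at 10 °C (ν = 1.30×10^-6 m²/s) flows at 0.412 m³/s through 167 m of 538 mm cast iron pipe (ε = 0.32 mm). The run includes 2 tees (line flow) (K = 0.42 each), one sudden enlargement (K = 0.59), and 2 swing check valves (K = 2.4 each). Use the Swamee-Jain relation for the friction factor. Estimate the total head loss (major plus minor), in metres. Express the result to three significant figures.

V = 4Q/(πD²) = 1.812 m/s; V²/2g = 0.1674 m
Re = 7.50×10^5, ε/D = 5.95×10^-4 → f = 0.01806 (Swamee-Jain)
Major: h_f = f(L/D)·V²/2g = 0.01806·310.4·0.1674 = 0.9386 m
Minor: ΣK = 6.23; h_m = ΣK·V²/2g = 1.043 m
Total H_L = 0.9386 + 1.043 = 1.982 m

H_L ≈ 1.98 m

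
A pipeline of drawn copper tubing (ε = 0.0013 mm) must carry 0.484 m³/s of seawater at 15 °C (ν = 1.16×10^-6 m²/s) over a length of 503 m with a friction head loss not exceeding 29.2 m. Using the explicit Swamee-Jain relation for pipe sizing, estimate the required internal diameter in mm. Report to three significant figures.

Swamee-Jain (Type III): D = 0.66·[ε^1.25·(LQ²/(gh_f))^4.75 + ν·Q^9.4·(L/(gh_f))^5.2]^0.04
LQ²/(gh_f) = 0.4113; L/(gh_f) = 1.756
Term 1 = ε^1.25·(…)^4.75 = 6.46×10^-10; Term 2 = ν·Q^9.4·(…)^5.2 = 2.36×10^-8
D = 0.66·(6.46×10^-10 + 2.36×10^-8)^0.04 = 0.3273 m = 327 mm
Check: V = 5.75 m/s, Re = 1.62×10^6, f = 0.01085, h_f = 28.1 m ≈ 29.2 m ✓

D ≈ 327 mm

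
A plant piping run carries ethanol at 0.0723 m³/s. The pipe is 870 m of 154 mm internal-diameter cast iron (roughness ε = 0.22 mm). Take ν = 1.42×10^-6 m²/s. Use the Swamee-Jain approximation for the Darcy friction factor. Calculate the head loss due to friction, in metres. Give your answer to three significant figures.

h_f ≈ 96.0 m

V = 4Q/(πD²) = 4·0.0723/(π·0.154²) = 3.882 m/s
Re = VD/ν = 3.882·0.154/1.42×10^-6 = 4.21×10^5 → turbulent
ε/D = 0.22/154 = 0.00143
Swamee-Jain: f = 0.02214
h_f = f(L/D)V²/(2g) = 0.02214·(870/0.154)·3.882²/(2·9.81) = 96.03 m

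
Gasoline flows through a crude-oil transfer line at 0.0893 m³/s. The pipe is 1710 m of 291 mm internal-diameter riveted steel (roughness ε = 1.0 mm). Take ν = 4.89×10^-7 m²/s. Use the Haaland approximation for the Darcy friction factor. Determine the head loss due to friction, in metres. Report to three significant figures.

h_f ≈ 14.8 m

V = 4Q/(πD²) = 4·0.0893/(π·0.291²) = 1.343 m/s
Re = VD/ν = 1.343·0.291/4.89×10^-7 = 7.99×10^5 → turbulent
ε/D = 1.0/291 = 0.00344
Haaland: f = 0.02739
h_f = f(L/D)V²/(2g) = 0.02739·(1710/0.291)·1.343²/(2·9.81) = 14.79 m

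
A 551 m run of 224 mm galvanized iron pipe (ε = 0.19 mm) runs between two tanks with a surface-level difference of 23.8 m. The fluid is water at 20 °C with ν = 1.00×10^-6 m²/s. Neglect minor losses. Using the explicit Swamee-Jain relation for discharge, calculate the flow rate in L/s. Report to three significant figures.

Swamee-Jain (Type II): Q = -0.965·√(gD⁵h_f/L)·ln[ε/(3.7D) + √(3.17ν²L/(gD³h_f))]
√(gD⁵h_f/L) = √(9.81·0.224⁵·23.8/551) = 0.01546
ε/(3.7D) = 2.29×10^-4; √(3.17ν²L/(gD³h_f)) = 2.58×10^-5
Q = -0.965·0.01546·ln(2.550×10^-4) = 0.1234 m³/s
Check: V = 3.13 m/s, Re = 7.02×10^5, f = 0.01946, h_f = 23.9 m ≈ 23.8 m ✓

Q ≈ 123 L/s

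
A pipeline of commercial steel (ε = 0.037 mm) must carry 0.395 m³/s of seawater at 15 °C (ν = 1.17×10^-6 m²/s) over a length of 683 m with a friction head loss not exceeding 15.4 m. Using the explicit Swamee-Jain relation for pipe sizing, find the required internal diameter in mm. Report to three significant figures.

Swamee-Jain (Type III): D = 0.66·[ε^1.25·(LQ²/(gh_f))^4.75 + ν·Q^9.4·(L/(gh_f))^5.2]^0.04
LQ²/(gh_f) = 0.7054; L/(gh_f) = 4.521
Term 1 = ε^1.25·(…)^4.75 = 5.50×10^-7; Term 2 = ν·Q^9.4·(…)^5.2 = 4.82×10^-7
D = 0.66·(5.50×10^-7 + 4.82×10^-7)^0.04 = 0.3803 m = 380 mm
Check: V = 3.48 m/s, Re = 1.13×10^6, f = 0.01333, h_f = 14.8 m ≈ 15.4 m ✓

D ≈ 380 mm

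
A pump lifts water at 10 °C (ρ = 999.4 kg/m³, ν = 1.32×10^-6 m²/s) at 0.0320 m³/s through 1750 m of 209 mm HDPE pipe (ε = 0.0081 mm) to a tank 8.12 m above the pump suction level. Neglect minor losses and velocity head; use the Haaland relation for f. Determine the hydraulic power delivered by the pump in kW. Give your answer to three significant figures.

V = 4Q/(πD²) = 0.9328 m/s; Re = 1.48×10^5; ε/D = 3.88×10^-5; f = 0.01666
h_f = f(L/D)V²/2g = 6.187 m
Total head H = z + h_f = 8.12 + 6.187 = 14.31 m
P_hyd = ρgQH = 999.4·9.81·0.0320·14.31 = 4.489 kW

P_hyd ≈ 4.49 kW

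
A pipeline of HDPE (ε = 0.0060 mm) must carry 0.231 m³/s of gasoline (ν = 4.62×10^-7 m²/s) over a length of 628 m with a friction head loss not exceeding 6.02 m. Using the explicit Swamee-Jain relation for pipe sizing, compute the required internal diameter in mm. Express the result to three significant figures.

Swamee-Jain (Type III): D = 0.66·[ε^1.25·(LQ²/(gh_f))^4.75 + ν·Q^9.4·(L/(gh_f))^5.2]^0.04
LQ²/(gh_f) = 0.5674; L/(gh_f) = 10.63
Term 1 = ε^1.25·(…)^4.75 = 2.01×10^-8; Term 2 = ν·Q^9.4·(…)^5.2 = 1.05×10^-7
D = 0.66·(2.01×10^-8 + 1.05×10^-7)^0.04 = 0.3495 m = 349 mm
Check: V = 2.41 m/s, Re = 1.82×10^6, f = 0.01110, h_f = 5.89 m ≈ 6.02 m ✓

D ≈ 349 mm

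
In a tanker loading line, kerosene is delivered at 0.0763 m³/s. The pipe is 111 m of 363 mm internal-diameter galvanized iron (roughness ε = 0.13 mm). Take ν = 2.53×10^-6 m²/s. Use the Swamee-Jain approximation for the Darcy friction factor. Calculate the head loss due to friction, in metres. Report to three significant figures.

V = 4Q/(πD²) = 4·0.0763/(π·0.363²) = 0.7373 m/s
Re = VD/ν = 0.7373·0.363/2.53×10^-6 = 1.06×10^5 → turbulent
ε/D = 0.13/363 = 3.58×10^-4
Swamee-Jain: f = 0.01962
h_f = f(L/D)V²/(2g) = 0.01962·(111/0.363)·0.7373²/(2·9.81) = 0.1662 m

h_f ≈ 0.166 m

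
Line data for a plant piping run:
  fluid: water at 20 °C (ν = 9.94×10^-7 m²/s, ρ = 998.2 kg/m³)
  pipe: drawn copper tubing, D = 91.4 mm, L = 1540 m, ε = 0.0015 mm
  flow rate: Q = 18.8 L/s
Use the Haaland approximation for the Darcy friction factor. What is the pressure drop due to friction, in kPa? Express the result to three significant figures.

Δp ≈ 1020 kPa

V = 4Q/(πD²) = 4·0.0188/(π·0.0914²) = 2.865 m/s
Re = VD/ν = 2.865·0.0914/9.94×10^-7 = 2.63×10^5 → turbulent
ε/D = 0.0015/91.4 = 1.64×10^-5
Haaland: f = 0.01482
h_f = f(L/D)V²/(2g) = 0.01482·(1540/0.0914)·2.865²/(2·9.81) = 104.5 m
Δp = ρg·h_f = 998.2·9.81·104.5 = 1023 kPa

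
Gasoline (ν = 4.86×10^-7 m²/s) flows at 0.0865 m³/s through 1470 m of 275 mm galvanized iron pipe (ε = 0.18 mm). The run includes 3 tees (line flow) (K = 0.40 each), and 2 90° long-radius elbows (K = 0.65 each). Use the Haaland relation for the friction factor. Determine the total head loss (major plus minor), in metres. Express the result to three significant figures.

H_L ≈ 10.8 m

V = 4Q/(πD²) = 1.456 m/s; V²/2g = 0.1081 m
Re = 8.24×10^5, ε/D = 6.55×10^-4 → f = 0.01823 (Haaland)
Major: h_f = f(L/D)·V²/2g = 0.01823·5345·0.1081 = 10.53 m
Minor: ΣK = 2.50; h_m = ΣK·V²/2g = 0.2702 m
Total H_L = 10.53 + 0.2702 = 10.80 m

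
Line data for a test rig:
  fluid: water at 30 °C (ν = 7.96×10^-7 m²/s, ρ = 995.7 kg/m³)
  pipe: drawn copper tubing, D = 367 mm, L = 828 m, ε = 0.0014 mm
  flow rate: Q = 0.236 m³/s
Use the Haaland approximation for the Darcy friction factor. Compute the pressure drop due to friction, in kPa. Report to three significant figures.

Δp ≈ 64.8 kPa

V = 4Q/(πD²) = 4·0.236/(π·0.367²) = 2.231 m/s
Re = VD/ν = 2.231·0.367/7.96×10^-7 = 1.03×10^6 → turbulent
ε/D = 0.0014/367 = 3.81×10^-6
Haaland: f = 0.01160
h_f = f(L/D)V²/(2g) = 0.01160·(828/0.367)·2.231²/(2·9.81) = 6.637 m
Δp = ρg·h_f = 995.7·9.81·6.637 = 64.83 kPa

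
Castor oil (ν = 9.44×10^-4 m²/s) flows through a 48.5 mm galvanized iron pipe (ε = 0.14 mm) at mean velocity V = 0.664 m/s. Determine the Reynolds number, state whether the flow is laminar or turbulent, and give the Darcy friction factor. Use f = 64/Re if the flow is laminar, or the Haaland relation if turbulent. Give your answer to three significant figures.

Re = VD/ν = 0.6640·0.0485/9.44×10^-4 = 34.1
Re < 2300 → laminar → f = 64/Re = 1.876

Re ≈ 34.1; laminar; f = 64/Re ≈ 1.88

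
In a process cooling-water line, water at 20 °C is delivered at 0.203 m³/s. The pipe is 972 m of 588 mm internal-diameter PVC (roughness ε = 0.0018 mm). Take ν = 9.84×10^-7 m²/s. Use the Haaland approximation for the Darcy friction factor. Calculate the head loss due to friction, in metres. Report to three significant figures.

V = 4Q/(πD²) = 4·0.203/(π·0.588²) = 0.7476 m/s
Re = VD/ν = 0.7476·0.588/9.84×10^-7 = 4.47×10^5 → turbulent
ε/D = 0.0018/588 = 3.06×10^-6
Haaland: f = 0.01336
h_f = f(L/D)V²/(2g) = 0.01336·(972/0.588)·0.7476²/(2·9.81) = 0.6291 m

h_f ≈ 0.629 m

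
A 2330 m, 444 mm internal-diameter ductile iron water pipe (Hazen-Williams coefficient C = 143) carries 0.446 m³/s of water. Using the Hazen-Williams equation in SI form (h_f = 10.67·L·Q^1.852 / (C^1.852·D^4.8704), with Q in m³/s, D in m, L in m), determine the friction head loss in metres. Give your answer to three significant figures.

h_f ≈ 29.6 m

h_f = 10.67·2330·0.446^1.852 / (143^1.852·0.444^4.8704) = 29.63 m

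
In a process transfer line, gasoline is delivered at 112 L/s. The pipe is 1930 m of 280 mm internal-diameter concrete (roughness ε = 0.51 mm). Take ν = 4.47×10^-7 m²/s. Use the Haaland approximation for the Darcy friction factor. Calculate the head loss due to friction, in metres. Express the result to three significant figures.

V = 4Q/(πD²) = 4·0.112/(π·0.280²) = 1.819 m/s
Re = VD/ν = 1.819·0.280/4.47×10^-7 = 1.14×10^6 → turbulent
ε/D = 0.51/280 = 0.00182
Haaland: f = 0.02305
h_f = f(L/D)V²/(2g) = 0.02305·(1930/0.280)·1.819²/(2·9.81) = 26.79 m

h_f ≈ 26.8 m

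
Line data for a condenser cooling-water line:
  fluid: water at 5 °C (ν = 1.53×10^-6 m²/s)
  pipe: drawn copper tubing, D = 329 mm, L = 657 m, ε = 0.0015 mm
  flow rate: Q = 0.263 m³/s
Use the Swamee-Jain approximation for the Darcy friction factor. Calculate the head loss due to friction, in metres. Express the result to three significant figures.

V = 4Q/(πD²) = 4·0.263/(π·0.329²) = 3.094 m/s
Re = VD/ν = 3.094·0.329/1.53×10^-6 = 6.65×10^5 → turbulent
ε/D = 0.0015/329 = 4.56×10^-6
Swamee-Jain: f = 0.01254
h_f = f(L/D)V²/(2g) = 0.01254·(657/0.329)·3.094²/(2·9.81) = 12.21 m

h_f ≈ 12.2 m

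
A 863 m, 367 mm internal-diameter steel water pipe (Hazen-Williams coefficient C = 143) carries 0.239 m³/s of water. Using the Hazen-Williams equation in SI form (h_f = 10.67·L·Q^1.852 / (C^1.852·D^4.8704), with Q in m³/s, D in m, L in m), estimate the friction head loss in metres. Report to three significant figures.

h_f = 10.67·863·0.239^1.852 / (143^1.852·0.367^4.8704) = 8.740 m

h_f ≈ 8.74 m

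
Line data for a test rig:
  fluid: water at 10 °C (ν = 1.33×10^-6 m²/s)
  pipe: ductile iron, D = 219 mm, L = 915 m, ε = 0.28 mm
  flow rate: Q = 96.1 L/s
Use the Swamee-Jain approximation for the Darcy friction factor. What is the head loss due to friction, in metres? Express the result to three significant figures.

V = 4Q/(πD²) = 4·0.0961/(π·0.219²) = 2.551 m/s
Re = VD/ν = 2.551·0.219/1.33×10^-6 = 4.20×10^5 → turbulent
ε/D = 0.28/219 = 0.00128
Swamee-Jain: f = 0.02159
h_f = f(L/D)V²/(2g) = 0.02159·(915/0.219)·2.551²/(2·9.81) = 29.92 m

h_f ≈ 29.9 m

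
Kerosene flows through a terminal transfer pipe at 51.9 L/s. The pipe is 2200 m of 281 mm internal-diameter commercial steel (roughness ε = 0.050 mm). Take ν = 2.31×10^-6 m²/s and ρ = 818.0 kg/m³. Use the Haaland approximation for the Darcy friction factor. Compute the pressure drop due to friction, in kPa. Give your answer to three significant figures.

V = 4Q/(πD²) = 4·0.0519/(π·0.281²) = 0.8369 m/s
Re = VD/ν = 0.8369·0.281/2.31×10^-6 = 1.02×10^5 → turbulent
ε/D = 0.050/281 = 1.78×10^-4
Haaland: f = 0.01857
h_f = f(L/D)V²/(2g) = 0.01857·(2200/0.281)·0.8369²/(2·9.81) = 5.191 m
Δp = ρg·h_f = 818.0·9.81·5.191 = 41.66 kPa

Δp ≈ 41.7 kPa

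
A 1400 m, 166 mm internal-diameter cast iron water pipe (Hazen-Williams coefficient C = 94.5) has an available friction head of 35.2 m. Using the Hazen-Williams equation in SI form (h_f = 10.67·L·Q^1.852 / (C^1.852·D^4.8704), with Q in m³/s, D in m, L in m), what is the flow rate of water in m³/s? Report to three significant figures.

Rearranging: Q = [h_f·C^1.852·D^4.8704 / (10.67·L)]^(1/1.852)
Q = [35.2·94.5^1.852·0.166^4.8704 / (10.67·1400)]^0.540 = 0.03203 m³/s

Q ≈ 0.0320 m³/s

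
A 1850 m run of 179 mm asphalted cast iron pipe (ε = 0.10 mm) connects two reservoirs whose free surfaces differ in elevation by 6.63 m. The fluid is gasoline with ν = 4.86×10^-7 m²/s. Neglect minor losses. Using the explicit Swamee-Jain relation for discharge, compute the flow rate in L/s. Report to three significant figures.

Q ≈ 20.7 L/s

Swamee-Jain (Type II): Q = -0.965·√(gD⁵h_f/L)·ln[ε/(3.7D) + √(3.17ν²L/(gD³h_f))]
√(gD⁵h_f/L) = √(9.81·0.179⁵·6.63/1850) = 0.002542
ε/(3.7D) = 1.51×10^-4; √(3.17ν²L/(gD³h_f)) = 6.09×10^-5
Q = -0.965·0.002542·ln(2.119×10^-4) = 0.02075 m³/s
Check: V = 0.825 m/s, Re = 3.04×10^5, f = 0.01864, h_f = 6.68 m ≈ 6.63 m ✓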